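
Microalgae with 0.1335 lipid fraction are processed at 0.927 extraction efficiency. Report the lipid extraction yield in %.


Y = lipid_content * extraction_eff * 100
= 0.1335 * 0.927 * 100
= 12.3755%

12.3755%


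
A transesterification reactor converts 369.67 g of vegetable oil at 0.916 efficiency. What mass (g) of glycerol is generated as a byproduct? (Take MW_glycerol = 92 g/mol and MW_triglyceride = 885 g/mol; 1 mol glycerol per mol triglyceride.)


glycerol = oil * conv * (92/885)
= 369.67 * 0.916 * 92 / 885
= 35.2009 g

35.2009 g


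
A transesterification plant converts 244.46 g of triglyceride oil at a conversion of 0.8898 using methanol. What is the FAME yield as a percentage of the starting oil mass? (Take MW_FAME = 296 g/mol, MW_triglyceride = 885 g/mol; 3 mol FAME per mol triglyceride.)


m_FAME = oil * conv * (3 * 296 / 885) = oil * conv * (888/885)
= 244.46 * 0.8898 * 888 / 885
= 218.2579 g
Y = m_FAME / oil * 100 = conv * (888/885) * 100
= 0.8898 * 888 / 885 * 100
= 89.28%

89.28%


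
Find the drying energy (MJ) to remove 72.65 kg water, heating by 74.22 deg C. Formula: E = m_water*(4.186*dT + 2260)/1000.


E = m_water * (4.186 * dT + 2260) / 1000
= 72.65 * (4.186 * 74.22 + 2260) / 1000
= 186.7603 MJ

186.7603 MJ


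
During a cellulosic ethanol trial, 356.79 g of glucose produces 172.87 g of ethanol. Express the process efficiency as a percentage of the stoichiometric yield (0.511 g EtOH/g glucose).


Fermentation efficiency = (actual / (0.511 * glucose)) * 100
= (172.87 / (0.511 * 356.79)) * 100
= 94.8170%

94.8170%


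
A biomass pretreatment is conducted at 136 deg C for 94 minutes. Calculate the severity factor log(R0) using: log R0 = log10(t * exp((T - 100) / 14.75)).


logR0 = log10(t * exp((T - 100) / 14.75))
= log10(94 * exp((136 - 100) / 14.75))
= 3.0331

3.0331


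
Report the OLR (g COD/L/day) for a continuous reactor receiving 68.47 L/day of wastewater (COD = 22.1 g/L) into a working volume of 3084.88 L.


OLR = Q * S / V
= 68.47 * 22.1 / 3084.88
= 0.4905 g/L/day

0.4905 g/L/day


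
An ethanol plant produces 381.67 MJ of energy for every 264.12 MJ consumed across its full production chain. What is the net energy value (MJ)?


NEV = E_out - E_in
= 381.67 - 264.12
= 117.5500 MJ

117.5500 MJ


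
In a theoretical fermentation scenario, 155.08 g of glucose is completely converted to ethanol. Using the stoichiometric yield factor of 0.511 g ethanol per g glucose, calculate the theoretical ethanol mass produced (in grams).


Theoretical ethanol yield: m_EtOH = 0.511 * m_glucose
m_EtOH = 0.511 * 155.08 = 79.2459 g

79.2459 g


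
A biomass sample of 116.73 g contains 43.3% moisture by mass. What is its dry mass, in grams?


Wd = Ww * (1 - MC/100)
= 116.73 * (1 - 43.3/100)
= 66.1859 g

66.1859 g


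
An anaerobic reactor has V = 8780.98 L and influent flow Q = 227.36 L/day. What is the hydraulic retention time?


HRT = V / Q
= 8780.98 / 227.36
= 38.6215 days

38.6215 days


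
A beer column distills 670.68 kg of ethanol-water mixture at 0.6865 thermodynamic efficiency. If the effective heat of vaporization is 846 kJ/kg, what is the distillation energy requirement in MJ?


E = m * 846 / (eta * 1000)
= 670.68 * 846 / (0.6865 * 1000)
= 826.5044 MJ

826.5044 MJ


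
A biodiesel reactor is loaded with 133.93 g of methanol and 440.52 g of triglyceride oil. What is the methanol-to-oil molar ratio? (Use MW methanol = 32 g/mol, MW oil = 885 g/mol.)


Molar ratio = n_MeOH / n_oil = (MeOH/32) / (oil/885) = (MeOH * 885) / (32 * oil)
= (133.93 * 885) / (32 * 440.52)
= 8.4082

8.4082


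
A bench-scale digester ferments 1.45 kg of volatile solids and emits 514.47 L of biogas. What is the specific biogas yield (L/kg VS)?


Y = V / VS
= 514.47 / 1.45
= 354.8069 L/kg VS

354.8069 L/kg VS


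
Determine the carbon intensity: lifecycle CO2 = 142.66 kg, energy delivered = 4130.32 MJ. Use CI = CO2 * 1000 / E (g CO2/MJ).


CI = CO2 * 1000 / E
= 142.66 * 1000 / 4130.32
= 34.5397 g CO2/MJ

34.5397 g CO2/MJ


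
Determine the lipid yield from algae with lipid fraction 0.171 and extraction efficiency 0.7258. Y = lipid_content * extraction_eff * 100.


Y = lipid_content * extraction_eff * 100
= 0.171 * 0.7258 * 100
= 12.4112%

12.4112%


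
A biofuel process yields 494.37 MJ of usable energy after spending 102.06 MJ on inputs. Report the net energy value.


NEV = E_out - E_in
= 494.37 - 102.06
= 392.3100 MJ

392.3100 MJ


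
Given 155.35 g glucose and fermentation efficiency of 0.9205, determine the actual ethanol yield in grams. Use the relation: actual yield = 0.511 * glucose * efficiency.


Actual ethanol: m = 0.511 * 155.35 * 0.9205
m = 73.0728 g

73.0728 g


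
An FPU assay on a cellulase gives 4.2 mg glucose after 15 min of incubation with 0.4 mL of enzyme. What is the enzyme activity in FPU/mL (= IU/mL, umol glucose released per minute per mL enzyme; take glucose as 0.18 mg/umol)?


Activity = glucose_mg / (0.18 mg/umol * V_mL * t_min)
= 4.2 / (0.18 * 0.4 * 15)
= 3.8889 FPU/mL

3.8889 FPU/mL


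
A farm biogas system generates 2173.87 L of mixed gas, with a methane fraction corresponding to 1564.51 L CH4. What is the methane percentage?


CH4% = V_CH4 / V_total * 100
= 1564.51 / 2173.87 * 100
= 71.9689%

71.9689%


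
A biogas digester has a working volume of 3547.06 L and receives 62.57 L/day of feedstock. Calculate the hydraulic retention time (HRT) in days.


HRT = V / Q
= 3547.06 / 62.57
= 56.6895 days

56.6895 days


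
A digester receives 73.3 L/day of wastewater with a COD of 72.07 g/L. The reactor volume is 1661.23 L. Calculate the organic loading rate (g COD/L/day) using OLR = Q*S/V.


OLR = Q * S / V
= 73.3 * 72.07 / 1661.23
= 3.1800 g/L/day

3.1800 g/L/day


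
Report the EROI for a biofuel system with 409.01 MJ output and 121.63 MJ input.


EROI = E_out / E_in
= 409.01 / 121.63
= 3.3627

3.3627


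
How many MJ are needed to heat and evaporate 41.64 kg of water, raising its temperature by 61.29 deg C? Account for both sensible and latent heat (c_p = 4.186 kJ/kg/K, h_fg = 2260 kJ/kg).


E = m_water * (4.186 * dT + 2260) / 1000
= 41.64 * (4.186 * 61.29 + 2260) / 1000
= 104.7896 MJ

104.7896 MJ


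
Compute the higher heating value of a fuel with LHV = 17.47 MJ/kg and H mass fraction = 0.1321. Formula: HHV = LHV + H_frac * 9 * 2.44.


HHV = LHV + H_frac * 9 * 2.44
= 17.47 + 0.1321 * 9 * 2.44
= 20.3709 MJ/kg

20.3709 MJ/kg


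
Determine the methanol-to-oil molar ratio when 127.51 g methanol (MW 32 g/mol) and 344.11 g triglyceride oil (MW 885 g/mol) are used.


Molar ratio = n_MeOH / n_oil = (MeOH/32) / (oil/885) = (MeOH * 885) / (32 * oil)
= (127.51 * 885) / (32 * 344.11)
= 10.2480

10.2480


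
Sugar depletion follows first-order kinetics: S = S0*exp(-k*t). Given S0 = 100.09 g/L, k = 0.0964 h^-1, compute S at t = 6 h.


S = S0 * exp(-k * t)
S = 100.09 * exp(-0.0964 * 6)
S = 56.1300 g/L

56.1300 g/L


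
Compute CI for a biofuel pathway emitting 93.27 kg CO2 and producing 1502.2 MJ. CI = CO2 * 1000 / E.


CI = CO2 * 1000 / E
= 93.27 * 1000 / 1502.2
= 62.0889 g CO2/MJ

62.0889 g CO2/MJ


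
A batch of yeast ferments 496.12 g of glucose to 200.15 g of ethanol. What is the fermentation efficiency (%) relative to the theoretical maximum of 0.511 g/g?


Fermentation efficiency = (actual / (0.511 * glucose)) * 100
= (200.15 / (0.511 * 496.12)) * 100
= 78.9492%

78.9492%


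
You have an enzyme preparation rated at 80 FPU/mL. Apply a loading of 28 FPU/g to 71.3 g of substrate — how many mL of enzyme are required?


V = dosage * m_sub / activity
V = 28 * 71.3 / 80
V = 24.9550 mL

24.9550 mL


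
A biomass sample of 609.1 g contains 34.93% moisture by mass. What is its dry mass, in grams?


Wd = Ww * (1 - MC/100)
= 609.1 * (1 - 34.93/100)
= 396.3414 g

396.3414 g


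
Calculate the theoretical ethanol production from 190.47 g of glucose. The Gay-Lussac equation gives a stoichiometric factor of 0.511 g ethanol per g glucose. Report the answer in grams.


Theoretical ethanol yield: m_EtOH = 0.511 * m_glucose
m_EtOH = 0.511 * 190.47 = 97.3302 g

97.3302 g


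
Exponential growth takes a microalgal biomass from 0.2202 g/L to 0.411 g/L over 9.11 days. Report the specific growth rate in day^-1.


mu = ln(X2/X1) / dt
= ln(0.411/0.2202) / 9.11
= 0.0685 per day

0.0685 per day


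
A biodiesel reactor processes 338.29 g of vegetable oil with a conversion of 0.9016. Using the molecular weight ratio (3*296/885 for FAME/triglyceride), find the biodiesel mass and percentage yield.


m_FAME = oil * conv * (3 * 296 / 885) = oil * conv * (888/885)
= 338.29 * 0.9016 * 888 / 885
= 306.0362 g
Y = m_FAME / oil * 100 = conv * (888/885) * 100
= 0.9016 * 888 / 885 * 100
= 90.47%

306.0362 g FAME; Y = 90.47%


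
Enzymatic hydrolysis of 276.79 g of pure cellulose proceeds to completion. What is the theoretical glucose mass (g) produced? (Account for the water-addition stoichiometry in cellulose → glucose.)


glucose = cellulose * 180/162
= 276.79 * 180/162
= 307.5444 g

307.5444 g


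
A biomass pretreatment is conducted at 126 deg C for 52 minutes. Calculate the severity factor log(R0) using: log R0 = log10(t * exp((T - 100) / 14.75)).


logR0 = log10(t * exp((T - 100) / 14.75))
= log10(52 * exp((126 - 100) / 14.75))
= 2.4815

2.4815


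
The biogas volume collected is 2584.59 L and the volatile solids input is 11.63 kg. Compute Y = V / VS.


Y = V / VS
= 2584.59 / 11.63
= 222.2347 L/kg VS

222.2347 L/kg VS


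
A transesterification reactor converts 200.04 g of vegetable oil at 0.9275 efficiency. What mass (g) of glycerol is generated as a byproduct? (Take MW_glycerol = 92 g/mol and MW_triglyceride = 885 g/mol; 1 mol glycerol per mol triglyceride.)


glycerol = oil * conv * (92/885)
= 200.04 * 0.9275 * 92 / 885
= 19.2875 g

19.2875 g


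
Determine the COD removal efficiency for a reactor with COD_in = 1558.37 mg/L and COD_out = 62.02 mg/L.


eta = (COD_in - COD_out) / COD_in * 100
= (1558.37 - 62.02) / 1558.37 * 100
= 96.0202%

96.0202%


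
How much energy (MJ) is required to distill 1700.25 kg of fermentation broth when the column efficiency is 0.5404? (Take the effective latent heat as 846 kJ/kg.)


E = m * 846 / (eta * 1000)
= 1700.25 * 846 / (0.5404 * 1000)
= 2661.7533 MJ

2661.7533 MJ


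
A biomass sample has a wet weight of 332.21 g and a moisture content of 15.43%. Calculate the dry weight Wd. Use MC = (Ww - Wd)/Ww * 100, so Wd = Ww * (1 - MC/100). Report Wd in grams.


Wd = Ww * (1 - MC/100)
= 332.21 * (1 - 15.43/100)
= 280.9500 g

280.9500 g


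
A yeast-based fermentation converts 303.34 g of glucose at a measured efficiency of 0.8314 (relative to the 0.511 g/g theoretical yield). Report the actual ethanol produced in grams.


Actual ethanol: m = 0.511 * 303.34 * 0.8314
m = 128.8726 g

128.8726 g


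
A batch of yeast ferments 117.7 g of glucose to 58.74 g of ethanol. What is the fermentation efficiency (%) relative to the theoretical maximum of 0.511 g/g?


Fermentation efficiency = (actual / (0.511 * glucose)) * 100
= (58.74 / (0.511 * 117.7)) * 100
= 97.6645%

97.6645%


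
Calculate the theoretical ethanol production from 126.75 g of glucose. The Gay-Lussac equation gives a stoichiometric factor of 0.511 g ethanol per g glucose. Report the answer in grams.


Theoretical ethanol yield: m_EtOH = 0.511 * m_glucose
m_EtOH = 0.511 * 126.75 = 64.7692 g

64.7692 g


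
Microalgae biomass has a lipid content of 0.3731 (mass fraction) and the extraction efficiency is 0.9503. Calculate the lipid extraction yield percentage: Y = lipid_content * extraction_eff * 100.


Y = lipid_content * extraction_eff * 100
= 0.3731 * 0.9503 * 100
= 35.4557%

35.4557%


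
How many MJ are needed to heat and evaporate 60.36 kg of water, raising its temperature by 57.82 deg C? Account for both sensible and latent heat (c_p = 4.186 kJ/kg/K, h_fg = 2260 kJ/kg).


E = m_water * (4.186 * dT + 2260) / 1000
= 60.36 * (4.186 * 57.82 + 2260) / 1000
= 151.0228 MJ

151.0228 MJ


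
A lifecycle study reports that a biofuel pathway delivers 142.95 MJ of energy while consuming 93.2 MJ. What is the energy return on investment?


EROI = E_out / E_in
= 142.95 / 93.2
= 1.5338

1.5338


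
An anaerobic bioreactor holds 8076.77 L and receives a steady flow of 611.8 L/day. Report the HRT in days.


HRT = V / Q
= 8076.77 / 611.8
= 13.2017 days

13.2017 days


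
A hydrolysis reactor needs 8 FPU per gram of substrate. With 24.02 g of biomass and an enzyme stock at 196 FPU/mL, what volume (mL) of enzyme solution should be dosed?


V = dosage * m_sub / activity
V = 8 * 24.02 / 196
V = 0.9804 mL

0.9804 mL


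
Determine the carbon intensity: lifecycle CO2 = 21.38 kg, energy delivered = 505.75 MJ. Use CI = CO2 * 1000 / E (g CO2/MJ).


CI = CO2 * 1000 / E
= 21.38 * 1000 / 505.75
= 42.2739 g CO2/MJ

42.2739 g CO2/MJ


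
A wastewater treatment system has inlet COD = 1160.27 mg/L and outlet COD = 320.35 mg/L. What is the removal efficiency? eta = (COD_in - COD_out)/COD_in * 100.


eta = (COD_in - COD_out) / COD_in * 100
= (1160.27 - 320.35) / 1160.27 * 100
= 72.3900%

72.3900%


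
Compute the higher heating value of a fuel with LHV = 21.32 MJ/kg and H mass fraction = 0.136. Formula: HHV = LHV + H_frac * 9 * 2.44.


HHV = LHV + H_frac * 9 * 2.44
= 21.32 + 0.136 * 9 * 2.44
= 24.3066 MJ/kg

24.3066 MJ/kg


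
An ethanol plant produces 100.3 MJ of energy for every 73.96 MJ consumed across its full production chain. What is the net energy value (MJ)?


NEV = E_out - E_in
= 100.3 - 73.96
= 26.3400 MJ

26.3400 MJ


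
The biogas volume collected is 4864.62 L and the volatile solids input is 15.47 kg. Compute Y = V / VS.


Y = V / VS
= 4864.62 / 15.47
= 314.4551 L/kg VS

314.4551 L/kg VS


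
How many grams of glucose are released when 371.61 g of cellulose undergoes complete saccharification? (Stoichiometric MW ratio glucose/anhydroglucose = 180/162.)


glucose = cellulose * 180/162
= 371.61 * 180/162
= 412.9000 g

412.9000 g


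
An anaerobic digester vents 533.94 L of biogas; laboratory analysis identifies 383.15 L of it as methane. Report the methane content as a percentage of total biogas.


CH4% = V_CH4 / V_total * 100
= 383.15 / 533.94 * 100
= 71.7590%

71.7590%


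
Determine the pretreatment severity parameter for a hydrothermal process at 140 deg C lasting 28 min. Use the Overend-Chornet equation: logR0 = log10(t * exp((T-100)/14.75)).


logR0 = log10(t * exp((T - 100) / 14.75))
= log10(28 * exp((140 - 100) / 14.75))
= 2.6249

2.6249


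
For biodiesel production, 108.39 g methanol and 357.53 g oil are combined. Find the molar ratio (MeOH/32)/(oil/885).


Molar ratio = n_MeOH / n_oil = (MeOH/32) / (oil/885) = (MeOH * 885) / (32 * oil)
= (108.39 * 885) / (32 * 357.53)
= 8.3844

8.3844


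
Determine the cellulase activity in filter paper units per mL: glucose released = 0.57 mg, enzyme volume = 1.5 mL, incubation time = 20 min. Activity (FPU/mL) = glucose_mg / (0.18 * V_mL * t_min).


Activity = glucose_mg / (0.18 mg/umol * V_mL * t_min)
= 0.57 / (0.18 * 1.5 * 20)
= 0.1056 FPU/mL

0.1056 FPU/mL


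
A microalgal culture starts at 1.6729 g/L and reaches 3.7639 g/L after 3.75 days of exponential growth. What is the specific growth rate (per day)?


mu = ln(X2/X1) / dt
= ln(3.7639/1.6729) / 3.75
= 0.2162 per day

0.2162 per day


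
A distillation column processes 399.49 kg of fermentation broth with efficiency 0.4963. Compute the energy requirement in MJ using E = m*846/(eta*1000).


E = m * 846 / (eta * 1000)
= 399.49 * 846 / (0.4963 * 1000)
= 680.9763 MJ

680.9763 MJ


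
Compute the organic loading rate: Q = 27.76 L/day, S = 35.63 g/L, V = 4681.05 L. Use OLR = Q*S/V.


OLR = Q * S / V
= 27.76 * 35.63 / 4681.05
= 0.2113 g/L/day

0.2113 g/L/day


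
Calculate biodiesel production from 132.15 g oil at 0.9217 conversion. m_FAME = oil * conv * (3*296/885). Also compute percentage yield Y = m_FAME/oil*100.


m_FAME = oil * conv * (3 * 296 / 885) = oil * conv * (888/885)
= 132.15 * 0.9217 * 888 / 885
= 122.2155 g
Y = m_FAME / oil * 100 = conv * (888/885) * 100
= 0.9217 * 888 / 885 * 100
= 92.48%

122.2155 g FAME; Y = 92.48%


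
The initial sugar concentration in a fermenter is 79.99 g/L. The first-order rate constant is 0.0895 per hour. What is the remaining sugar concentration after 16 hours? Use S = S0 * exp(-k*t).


S = S0 * exp(-k * t)
S = 79.99 * exp(-0.0895 * 16)
S = 19.1041 g/L

19.1041 g/L


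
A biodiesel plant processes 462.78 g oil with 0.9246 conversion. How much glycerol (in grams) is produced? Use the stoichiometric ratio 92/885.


glycerol = oil * conv * (92/885)
= 462.78 * 0.9246 * 92 / 885
= 44.4808 g

44.4808 g


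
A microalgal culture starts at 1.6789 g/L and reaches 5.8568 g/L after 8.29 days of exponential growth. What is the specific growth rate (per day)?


mu = ln(X2/X1) / dt
= ln(5.8568/1.6789) / 8.29
= 0.1507 per day

0.1507 per day


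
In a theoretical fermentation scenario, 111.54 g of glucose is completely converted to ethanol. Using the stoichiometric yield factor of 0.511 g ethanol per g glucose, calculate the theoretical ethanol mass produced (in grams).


Theoretical ethanol yield: m_EtOH = 0.511 * m_glucose
m_EtOH = 0.511 * 111.54 = 56.9969 g

56.9969 g


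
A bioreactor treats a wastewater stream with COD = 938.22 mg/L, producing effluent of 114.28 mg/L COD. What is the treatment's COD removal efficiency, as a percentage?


eta = (COD_in - COD_out) / COD_in * 100
= (938.22 - 114.28) / 938.22 * 100
= 87.8195%

87.8195%


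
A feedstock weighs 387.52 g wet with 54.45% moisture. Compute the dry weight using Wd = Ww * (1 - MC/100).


Wd = Ww * (1 - MC/100)
= 387.52 * (1 - 54.45/100)
= 176.5154 g

176.5154 g


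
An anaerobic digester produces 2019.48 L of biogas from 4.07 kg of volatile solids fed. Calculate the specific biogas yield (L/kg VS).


Y = V / VS
= 2019.48 / 4.07
= 496.1867 L/kg VS

496.1867 L/kg VS


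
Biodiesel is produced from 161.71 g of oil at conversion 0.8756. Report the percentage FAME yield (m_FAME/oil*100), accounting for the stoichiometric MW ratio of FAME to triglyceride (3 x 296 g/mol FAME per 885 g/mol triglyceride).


m_FAME = oil * conv * (3 * 296 / 885) = oil * conv * (888/885)
= 161.71 * 0.8756 * 888 / 885
= 142.0733 g
Y = m_FAME / oil * 100 = conv * (888/885) * 100
= 0.8756 * 888 / 885 * 100
= 87.86%

87.86%


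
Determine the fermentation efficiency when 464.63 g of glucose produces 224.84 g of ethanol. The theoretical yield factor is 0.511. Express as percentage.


Fermentation efficiency = (actual / (0.511 * glucose)) * 100
= (224.84 / (0.511 * 464.63)) * 100
= 94.6990%

94.6990%


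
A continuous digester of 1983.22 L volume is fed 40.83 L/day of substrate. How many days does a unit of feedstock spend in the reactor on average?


HRT = V / Q
= 1983.22 / 40.83
= 48.5726 days

48.5726 days


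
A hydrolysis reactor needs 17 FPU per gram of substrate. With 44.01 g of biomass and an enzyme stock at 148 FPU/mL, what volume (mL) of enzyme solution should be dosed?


V = dosage * m_sub / activity
V = 17 * 44.01 / 148
V = 5.0552 mL

5.0552 mL


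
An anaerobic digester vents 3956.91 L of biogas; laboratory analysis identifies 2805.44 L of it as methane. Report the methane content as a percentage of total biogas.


CH4% = V_CH4 / V_total * 100
= 2805.44 / 3956.91 * 100
= 70.8998%

70.8998%


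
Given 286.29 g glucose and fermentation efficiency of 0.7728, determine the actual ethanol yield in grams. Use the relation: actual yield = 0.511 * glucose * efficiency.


Actual ethanol: m = 0.511 * 286.29 * 0.7728
m = 113.0562 g

113.0562 g


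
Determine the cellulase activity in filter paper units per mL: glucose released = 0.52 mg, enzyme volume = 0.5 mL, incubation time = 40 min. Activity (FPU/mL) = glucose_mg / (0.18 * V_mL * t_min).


Activity = glucose_mg / (0.18 mg/umol * V_mL * t_min)
= 0.52 / (0.18 * 0.5 * 40)
= 0.1444 FPU/mL

0.1444 FPU/mL


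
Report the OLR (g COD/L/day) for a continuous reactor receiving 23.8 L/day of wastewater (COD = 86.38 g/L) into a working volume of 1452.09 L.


OLR = Q * S / V
= 23.8 * 86.38 / 1452.09
= 1.4158 g/L/day

1.4158 g/L/day


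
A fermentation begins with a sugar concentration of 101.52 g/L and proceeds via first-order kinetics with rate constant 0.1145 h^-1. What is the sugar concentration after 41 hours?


S = S0 * exp(-k * t)
S = 101.52 * exp(-0.1145 * 41)
S = 0.9284 g/L

0.9284 g/L


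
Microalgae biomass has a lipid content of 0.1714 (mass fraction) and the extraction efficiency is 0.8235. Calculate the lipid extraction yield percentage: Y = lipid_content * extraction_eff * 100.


Y = lipid_content * extraction_eff * 100
= 0.1714 * 0.8235 * 100
= 14.1148%

14.1148%


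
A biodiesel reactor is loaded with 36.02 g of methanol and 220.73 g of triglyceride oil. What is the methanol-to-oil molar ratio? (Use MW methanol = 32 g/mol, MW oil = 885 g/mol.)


Molar ratio = n_MeOH / n_oil = (MeOH/32) / (oil/885) = (MeOH * 885) / (32 * oil)
= (36.02 * 885) / (32 * 220.73)
= 4.5131

4.5131


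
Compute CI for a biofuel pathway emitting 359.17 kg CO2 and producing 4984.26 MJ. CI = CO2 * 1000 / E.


CI = CO2 * 1000 / E
= 359.17 * 1000 / 4984.26
= 72.0608 g CO2/MJ

72.0608 g CO2/MJ


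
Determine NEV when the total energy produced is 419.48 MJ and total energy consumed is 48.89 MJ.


NEV = E_out - E_in
= 419.48 - 48.89
= 370.5900 MJ

370.5900 MJ


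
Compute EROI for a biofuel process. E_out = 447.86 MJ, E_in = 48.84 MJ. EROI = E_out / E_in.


EROI = E_out / E_in
= 447.86 / 48.84
= 9.1699

9.1699


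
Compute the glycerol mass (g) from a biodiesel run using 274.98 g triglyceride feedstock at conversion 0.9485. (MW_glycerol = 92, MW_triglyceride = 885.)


glycerol = oil * conv * (92/885)
= 274.98 * 0.9485 * 92 / 885
= 27.1133 g

27.1133 g


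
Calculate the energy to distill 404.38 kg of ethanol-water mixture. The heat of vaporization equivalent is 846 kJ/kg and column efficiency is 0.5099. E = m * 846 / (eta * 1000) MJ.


E = m * 846 / (eta * 1000)
= 404.38 * 846 / (0.5099 * 1000)
= 670.9266 MJ

670.9266 MJ


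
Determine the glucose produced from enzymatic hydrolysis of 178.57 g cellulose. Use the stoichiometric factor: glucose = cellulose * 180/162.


glucose = cellulose * 180/162
= 178.57 * 180/162
= 198.4111 g

198.4111 g


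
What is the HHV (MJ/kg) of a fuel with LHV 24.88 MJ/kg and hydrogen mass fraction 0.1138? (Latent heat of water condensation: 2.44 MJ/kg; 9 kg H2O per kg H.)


HHV = LHV + H_frac * 9 * 2.44
= 24.88 + 0.1138 * 9 * 2.44
= 27.3790 MJ/kg

27.3790 MJ/kg


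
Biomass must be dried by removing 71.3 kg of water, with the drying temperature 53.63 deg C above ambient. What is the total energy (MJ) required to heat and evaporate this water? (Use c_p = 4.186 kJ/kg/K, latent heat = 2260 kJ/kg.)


E = m_water * (4.186 * dT + 2260) / 1000
= 71.3 * (4.186 * 53.63 + 2260) / 1000
= 177.1445 MJ

177.1445 MJ


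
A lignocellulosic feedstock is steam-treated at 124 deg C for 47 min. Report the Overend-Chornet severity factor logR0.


logR0 = log10(t * exp((T - 100) / 14.75))
= log10(47 * exp((124 - 100) / 14.75))
= 2.3787

2.3787


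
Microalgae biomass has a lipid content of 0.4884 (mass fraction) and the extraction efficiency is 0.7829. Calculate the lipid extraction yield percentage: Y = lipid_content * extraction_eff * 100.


Y = lipid_content * extraction_eff * 100
= 0.4884 * 0.7829 * 100
= 38.2368%

38.2368%


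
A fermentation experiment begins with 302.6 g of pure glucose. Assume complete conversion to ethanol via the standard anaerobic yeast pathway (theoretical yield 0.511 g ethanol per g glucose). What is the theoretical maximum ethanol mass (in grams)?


Theoretical ethanol yield: m_EtOH = 0.511 * m_glucose
m_EtOH = 0.511 * 302.6 = 154.6286 g

154.6286 g


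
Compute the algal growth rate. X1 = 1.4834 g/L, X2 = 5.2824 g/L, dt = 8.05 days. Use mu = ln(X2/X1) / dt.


mu = ln(X2/X1) / dt
= ln(5.2824/1.4834) / 8.05
= 0.1578 per day

0.1578 per day


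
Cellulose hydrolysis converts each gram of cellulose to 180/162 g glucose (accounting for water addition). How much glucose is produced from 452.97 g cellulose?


glucose = cellulose * 180/162
= 452.97 * 180/162
= 503.3000 g

503.3000 g


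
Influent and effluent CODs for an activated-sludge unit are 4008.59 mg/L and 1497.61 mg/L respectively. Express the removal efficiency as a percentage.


eta = (COD_in - COD_out) / COD_in * 100
= (4008.59 - 1497.61) / 4008.59 * 100
= 62.6400%

62.6400%


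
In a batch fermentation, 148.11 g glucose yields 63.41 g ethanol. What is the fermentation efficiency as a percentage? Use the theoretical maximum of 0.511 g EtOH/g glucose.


Fermentation efficiency = (actual / (0.511 * glucose)) * 100
= (63.41 / (0.511 * 148.11)) * 100
= 83.7823%

83.7823%


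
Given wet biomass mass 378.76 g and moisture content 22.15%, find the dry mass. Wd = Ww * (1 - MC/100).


Wd = Ww * (1 - MC/100)
= 378.76 * (1 - 22.15/100)
= 294.8647 g

294.8647 g


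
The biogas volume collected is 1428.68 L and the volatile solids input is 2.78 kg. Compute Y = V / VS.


Y = V / VS
= 1428.68 / 2.78
= 513.9137 L/kg VS

513.9137 L/kg VS


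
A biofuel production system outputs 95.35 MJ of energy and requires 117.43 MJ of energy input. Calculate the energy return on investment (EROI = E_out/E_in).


EROI = E_out / E_in
= 95.35 / 117.43
= 0.8120

0.8120


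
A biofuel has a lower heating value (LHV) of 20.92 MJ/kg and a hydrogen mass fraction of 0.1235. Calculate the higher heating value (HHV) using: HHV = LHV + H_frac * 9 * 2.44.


HHV = LHV + H_frac * 9 * 2.44
= 20.92 + 0.1235 * 9 * 2.44
= 23.6321 MJ/kg

23.6321 MJ/kg


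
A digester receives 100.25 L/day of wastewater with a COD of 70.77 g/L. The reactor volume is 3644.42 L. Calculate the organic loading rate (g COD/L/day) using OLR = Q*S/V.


OLR = Q * S / V
= 100.25 * 70.77 / 3644.42
= 1.9467 g/L/day

1.9467 g/L/day


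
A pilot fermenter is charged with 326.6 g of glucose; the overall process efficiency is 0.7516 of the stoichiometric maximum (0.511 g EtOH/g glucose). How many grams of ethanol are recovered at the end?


Actual ethanol: m = 0.511 * 326.6 * 0.7516
m = 125.4365 g

125.4365 g


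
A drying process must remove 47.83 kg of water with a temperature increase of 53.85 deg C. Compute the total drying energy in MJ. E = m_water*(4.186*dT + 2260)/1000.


E = m_water * (4.186 * dT + 2260) / 1000
= 47.83 * (4.186 * 53.85 + 2260) / 1000
= 118.8775 MJ

118.8775 MJ


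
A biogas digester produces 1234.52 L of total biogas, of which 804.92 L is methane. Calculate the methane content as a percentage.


CH4% = V_CH4 / V_total * 100
= 804.92 / 1234.52 * 100
= 65.2010%

65.2010%


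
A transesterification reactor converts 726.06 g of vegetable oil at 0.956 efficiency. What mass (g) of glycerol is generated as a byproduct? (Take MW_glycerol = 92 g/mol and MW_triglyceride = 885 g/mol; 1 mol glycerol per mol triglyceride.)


glycerol = oil * conv * (92/885)
= 726.06 * 0.956 * 92 / 885
= 72.1564 g

72.1564 g


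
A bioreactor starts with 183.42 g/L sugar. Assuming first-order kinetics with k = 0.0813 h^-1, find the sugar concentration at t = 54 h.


S = S0 * exp(-k * t)
S = 183.42 * exp(-0.0813 * 54)
S = 2.2741 g/L

2.2741 g/L


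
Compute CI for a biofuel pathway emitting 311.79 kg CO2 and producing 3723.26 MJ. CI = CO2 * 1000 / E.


CI = CO2 * 1000 / E
= 311.79 * 1000 / 3723.26
= 83.7411 g CO2/MJ

83.7411 g CO2/MJ


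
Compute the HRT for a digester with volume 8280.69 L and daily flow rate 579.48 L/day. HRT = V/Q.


HRT = V / Q
= 8280.69 / 579.48
= 14.2899 days

14.2899 days


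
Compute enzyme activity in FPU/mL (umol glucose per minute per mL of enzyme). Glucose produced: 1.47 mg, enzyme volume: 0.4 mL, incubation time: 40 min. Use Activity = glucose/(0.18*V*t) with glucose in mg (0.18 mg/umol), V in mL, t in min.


Activity = glucose_mg / (0.18 mg/umol * V_mL * t_min)
= 1.47 / (0.18 * 0.4 * 40)
= 0.5104 FPU/mL

0.5104 FPU/mL


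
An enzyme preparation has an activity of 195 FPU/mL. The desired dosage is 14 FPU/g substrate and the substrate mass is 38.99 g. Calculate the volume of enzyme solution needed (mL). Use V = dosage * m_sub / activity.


V = dosage * m_sub / activity
V = 14 * 38.99 / 195
V = 2.7993 mL

2.7993 mL


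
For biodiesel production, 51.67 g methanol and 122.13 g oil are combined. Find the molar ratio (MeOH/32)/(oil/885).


Molar ratio = n_MeOH / n_oil = (MeOH/32) / (oil/885) = (MeOH * 885) / (32 * oil)
= (51.67 * 885) / (32 * 122.13)
= 11.7006

11.7006


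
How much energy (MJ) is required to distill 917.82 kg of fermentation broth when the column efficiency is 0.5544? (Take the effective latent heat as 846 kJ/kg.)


E = m * 846 / (eta * 1000)
= 917.82 * 846 / (0.5544 * 1000)
= 1400.5695 MJ

1400.5695 MJ


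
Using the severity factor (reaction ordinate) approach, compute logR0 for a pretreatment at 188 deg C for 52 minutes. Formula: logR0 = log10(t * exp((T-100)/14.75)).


logR0 = log10(t * exp((T - 100) / 14.75))
= log10(52 * exp((188 - 100) / 14.75))
= 4.3070

4.3070


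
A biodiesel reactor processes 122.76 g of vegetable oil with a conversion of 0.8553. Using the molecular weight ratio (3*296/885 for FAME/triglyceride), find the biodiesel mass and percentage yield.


m_FAME = oil * conv * (3 * 296 / 885) = oil * conv * (888/885)
= 122.76 * 0.8553 * 888 / 885
= 105.3525 g
Y = m_FAME / oil * 100 = conv * (888/885) * 100
= 0.8553 * 888 / 885 * 100
= 85.82%

105.3525 g FAME; Y = 85.82%


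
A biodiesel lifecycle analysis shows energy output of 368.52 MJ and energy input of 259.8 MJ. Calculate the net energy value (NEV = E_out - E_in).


NEV = E_out - E_in
= 368.52 - 259.8
= 108.7200 MJ

108.7200 MJ


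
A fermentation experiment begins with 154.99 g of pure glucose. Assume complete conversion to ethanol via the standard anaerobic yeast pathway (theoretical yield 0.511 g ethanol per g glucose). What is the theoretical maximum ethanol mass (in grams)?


Theoretical ethanol yield: m_EtOH = 0.511 * m_glucose
m_EtOH = 0.511 * 154.99 = 79.1999 g

79.1999 g


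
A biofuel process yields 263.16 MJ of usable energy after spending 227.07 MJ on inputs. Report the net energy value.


NEV = E_out - E_in
= 263.16 - 227.07
= 36.0900 MJ

36.0900 MJ


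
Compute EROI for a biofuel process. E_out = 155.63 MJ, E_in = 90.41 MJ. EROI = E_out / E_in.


EROI = E_out / E_in
= 155.63 / 90.41
= 1.7214

1.7214


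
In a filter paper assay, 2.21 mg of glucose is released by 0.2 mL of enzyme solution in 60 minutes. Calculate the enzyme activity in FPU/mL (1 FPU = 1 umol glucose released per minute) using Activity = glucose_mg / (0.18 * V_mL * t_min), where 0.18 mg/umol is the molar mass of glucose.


Activity = glucose_mg / (0.18 mg/umol * V_mL * t_min)
= 2.21 / (0.18 * 0.2 * 60)
= 1.0231 FPU/mL

1.0231 FPU/mL


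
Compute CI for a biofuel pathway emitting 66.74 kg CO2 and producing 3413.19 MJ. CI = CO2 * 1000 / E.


CI = CO2 * 1000 / E
= 66.74 * 1000 / 3413.19
= 19.5536 g CO2/MJ

19.5536 g CO2/MJ


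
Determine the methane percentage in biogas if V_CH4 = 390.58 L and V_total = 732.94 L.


CH4% = V_CH4 / V_total * 100
= 390.58 / 732.94 * 100
= 53.2895%

53.2895%


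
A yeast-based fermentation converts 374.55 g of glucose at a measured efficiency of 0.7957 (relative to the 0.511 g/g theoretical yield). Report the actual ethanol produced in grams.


Actual ethanol: m = 0.511 * 374.55 * 0.7957
m = 152.2930 g

152.2930 g


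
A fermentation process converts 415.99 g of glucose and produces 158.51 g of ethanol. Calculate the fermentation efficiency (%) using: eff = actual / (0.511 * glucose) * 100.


Fermentation efficiency = (actual / (0.511 * glucose)) * 100
= (158.51 / (0.511 * 415.99)) * 100
= 74.5681%

74.5681%


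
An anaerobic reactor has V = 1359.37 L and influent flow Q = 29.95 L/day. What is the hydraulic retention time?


HRT = V / Q
= 1359.37 / 29.95
= 45.3880 days

45.3880 days


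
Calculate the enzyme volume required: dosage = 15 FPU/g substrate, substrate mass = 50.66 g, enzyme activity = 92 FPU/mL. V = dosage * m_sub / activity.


V = dosage * m_sub / activity
V = 15 * 50.66 / 92
V = 8.2598 mL

8.2598 mL


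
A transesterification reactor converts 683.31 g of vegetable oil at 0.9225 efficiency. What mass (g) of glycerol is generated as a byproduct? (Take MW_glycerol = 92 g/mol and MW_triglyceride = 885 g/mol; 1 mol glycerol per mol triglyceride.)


glycerol = oil * conv * (92/885)
= 683.31 * 0.9225 * 92 / 885
= 65.5283 g

65.5283 g


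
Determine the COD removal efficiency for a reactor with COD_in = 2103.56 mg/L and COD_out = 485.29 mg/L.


eta = (COD_in - COD_out) / COD_in * 100
= (2103.56 - 485.29) / 2103.56 * 100
= 76.9301%

76.9301%


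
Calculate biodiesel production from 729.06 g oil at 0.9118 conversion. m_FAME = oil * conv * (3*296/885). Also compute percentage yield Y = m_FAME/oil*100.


m_FAME = oil * conv * (3 * 296 / 885) = oil * conv * (888/885)
= 729.06 * 0.9118 * 888 / 885
= 667.0103 g
Y = m_FAME / oil * 100 = conv * (888/885) * 100
= 0.9118 * 888 / 885 * 100
= 91.49%

667.0103 g FAME; Y = 91.49%


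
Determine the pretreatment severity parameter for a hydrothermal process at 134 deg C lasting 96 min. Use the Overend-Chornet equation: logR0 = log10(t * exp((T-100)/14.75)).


logR0 = log10(t * exp((T - 100) / 14.75))
= log10(96 * exp((134 - 100) / 14.75))
= 2.9834

2.9834


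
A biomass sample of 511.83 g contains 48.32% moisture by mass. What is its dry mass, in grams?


Wd = Ww * (1 - MC/100)
= 511.83 * (1 - 48.32/100)
= 264.5137 g

264.5137 g


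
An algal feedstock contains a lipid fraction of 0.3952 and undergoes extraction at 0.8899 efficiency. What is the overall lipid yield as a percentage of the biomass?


Y = lipid_content * extraction_eff * 100
= 0.3952 * 0.8899 * 100
= 35.1688%

35.1688%


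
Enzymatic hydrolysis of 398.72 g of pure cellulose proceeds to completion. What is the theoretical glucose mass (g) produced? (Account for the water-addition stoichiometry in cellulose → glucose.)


glucose = cellulose * 180/162
= 398.72 * 180/162
= 443.0222 g

443.0222 g


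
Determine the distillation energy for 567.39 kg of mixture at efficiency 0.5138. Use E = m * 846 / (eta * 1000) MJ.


E = m * 846 / (eta * 1000)
= 567.39 * 846 / (0.5138 * 1000)
= 934.2389 MJ

934.2389 MJ


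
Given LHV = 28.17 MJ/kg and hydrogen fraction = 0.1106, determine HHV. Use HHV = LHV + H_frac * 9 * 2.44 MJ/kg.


HHV = LHV + H_frac * 9 * 2.44
= 28.17 + 0.1106 * 9 * 2.44
= 30.5988 MJ/kg

30.5988 MJ/kg


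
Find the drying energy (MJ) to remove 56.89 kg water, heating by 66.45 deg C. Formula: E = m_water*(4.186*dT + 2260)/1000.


E = m_water * (4.186 * dT + 2260) / 1000
= 56.89 * (4.186 * 66.45 + 2260) / 1000
= 144.3959 MJ

144.3959 MJ


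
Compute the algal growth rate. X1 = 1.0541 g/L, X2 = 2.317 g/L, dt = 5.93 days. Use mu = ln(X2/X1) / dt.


mu = ln(X2/X1) / dt
= ln(2.317/1.0541) / 5.93
= 0.1328 per day

0.1328 per day


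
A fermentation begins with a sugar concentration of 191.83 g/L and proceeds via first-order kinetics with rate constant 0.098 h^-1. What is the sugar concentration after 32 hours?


S = S0 * exp(-k * t)
S = 191.83 * exp(-0.098 * 32)
S = 8.3362 g/L

8.3362 g/L


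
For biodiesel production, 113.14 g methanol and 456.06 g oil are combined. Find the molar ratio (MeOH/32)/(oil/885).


Molar ratio = n_MeOH / n_oil = (MeOH/32) / (oil/885) = (MeOH * 885) / (32 * oil)
= (113.14 * 885) / (32 * 456.06)
= 6.8610

6.8610


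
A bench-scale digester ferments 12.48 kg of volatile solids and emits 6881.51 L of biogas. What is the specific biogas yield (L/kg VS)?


Y = V / VS
= 6881.51 / 12.48
= 551.4030 L/kg VS

551.4030 L/kg VS


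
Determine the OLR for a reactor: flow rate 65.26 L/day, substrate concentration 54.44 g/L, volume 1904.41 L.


OLR = Q * S / V
= 65.26 * 54.44 / 1904.41
= 1.8655 g/L/day

1.8655 g/L/day


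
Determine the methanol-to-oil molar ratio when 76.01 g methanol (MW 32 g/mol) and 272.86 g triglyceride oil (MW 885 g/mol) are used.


Molar ratio = n_MeOH / n_oil = (MeOH/32) / (oil/885) = (MeOH * 885) / (32 * oil)
= (76.01 * 885) / (32 * 272.86)
= 7.7041

7.7041


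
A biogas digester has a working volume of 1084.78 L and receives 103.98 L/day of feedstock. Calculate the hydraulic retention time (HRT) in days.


HRT = V / Q
= 1084.78 / 103.98
= 10.4326 days

10.4326 days


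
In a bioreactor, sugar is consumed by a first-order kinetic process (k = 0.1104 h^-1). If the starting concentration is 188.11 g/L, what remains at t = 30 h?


S = S0 * exp(-k * t)
S = 188.11 * exp(-0.1104 * 30)
S = 6.8553 g/L

6.8553 g/L


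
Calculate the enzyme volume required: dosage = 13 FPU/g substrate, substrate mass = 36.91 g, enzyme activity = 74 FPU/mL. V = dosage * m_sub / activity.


V = dosage * m_sub / activity
V = 13 * 36.91 / 74
V = 6.4842 mL

6.4842 mL


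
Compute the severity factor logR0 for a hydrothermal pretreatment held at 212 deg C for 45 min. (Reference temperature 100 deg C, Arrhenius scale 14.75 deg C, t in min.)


logR0 = log10(t * exp((T - 100) / 14.75))
= log10(45 * exp((212 - 100) / 14.75))
= 4.9509

4.9509


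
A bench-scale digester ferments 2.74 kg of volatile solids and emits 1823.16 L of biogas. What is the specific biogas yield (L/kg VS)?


Y = V / VS
= 1823.16 / 2.74
= 665.3869 L/kg VS

665.3869 L/kg VS


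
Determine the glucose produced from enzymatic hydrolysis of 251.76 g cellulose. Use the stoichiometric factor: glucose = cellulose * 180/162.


glucose = cellulose * 180/162
= 251.76 * 180/162
= 279.7333 g

279.7333 g


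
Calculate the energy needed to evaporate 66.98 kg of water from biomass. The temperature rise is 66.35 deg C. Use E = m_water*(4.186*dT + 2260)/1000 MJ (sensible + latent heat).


E = m_water * (4.186 * dT + 2260) / 1000
= 66.98 * (4.186 * 66.35 + 2260) / 1000
= 169.9779 MJ

169.9779 MJ


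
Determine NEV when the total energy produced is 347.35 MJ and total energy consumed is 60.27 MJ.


NEV = E_out - E_in
= 347.35 - 60.27
= 287.0800 MJ

287.0800 MJ


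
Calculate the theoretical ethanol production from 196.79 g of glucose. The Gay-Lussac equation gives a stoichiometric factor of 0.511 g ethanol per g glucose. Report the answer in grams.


Theoretical ethanol yield: m_EtOH = 0.511 * m_glucose
m_EtOH = 0.511 * 196.79 = 100.5597 g

100.5597 g


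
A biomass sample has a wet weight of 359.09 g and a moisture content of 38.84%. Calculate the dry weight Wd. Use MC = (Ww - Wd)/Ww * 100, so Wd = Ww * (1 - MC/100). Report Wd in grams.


Wd = Ww * (1 - MC/100)
= 359.09 * (1 - 38.84/100)
= 219.6194 g

219.6194 g


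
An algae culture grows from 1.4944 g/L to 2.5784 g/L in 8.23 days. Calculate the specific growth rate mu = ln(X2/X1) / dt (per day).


mu = ln(X2/X1) / dt
= ln(2.5784/1.4944) / 8.23
= 0.0663 per day

0.0663 per day


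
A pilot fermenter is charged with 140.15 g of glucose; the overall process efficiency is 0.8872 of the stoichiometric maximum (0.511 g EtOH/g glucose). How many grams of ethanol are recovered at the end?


Actual ethanol: m = 0.511 * 140.15 * 0.8872
m = 63.5383 g

63.5383 g


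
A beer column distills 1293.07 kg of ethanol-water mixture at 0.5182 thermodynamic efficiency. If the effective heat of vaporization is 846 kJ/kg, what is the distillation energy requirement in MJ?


E = m * 846 / (eta * 1000)
= 1293.07 * 846 / (0.5182 * 1000)
= 2111.0328 MJ

2111.0328 MJ
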